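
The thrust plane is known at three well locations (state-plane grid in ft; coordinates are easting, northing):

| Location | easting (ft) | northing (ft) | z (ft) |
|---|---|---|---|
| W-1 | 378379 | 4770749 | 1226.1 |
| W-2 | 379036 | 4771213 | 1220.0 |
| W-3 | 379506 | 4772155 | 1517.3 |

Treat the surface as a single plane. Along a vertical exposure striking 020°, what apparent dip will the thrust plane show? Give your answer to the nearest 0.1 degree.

Two edge vectors: W-1→W-2 = (657, 464, -6.1), W-1→W-3 = (1127, 1406, 291.2).
Normal n = (W-1→W-2) × (W-1→W-3) = (143693.4, -198193.1, 400814).
So ∂z/∂easting = −n_x/n_z = −0.35850 and ∂z/∂northing = −n_y/n_z = 0.49448.
Unit vector along 020° is (sin 20°, cos 20°) = (0.3420, 0.9397).
Slope in that direction = a·(0.3420) + b·(0.9397) = 0.34204.
Apparent dip = arctan|0.34204| = 18.9° (true dip is 31.4°, so apparent ≤ true as expected).

18.9°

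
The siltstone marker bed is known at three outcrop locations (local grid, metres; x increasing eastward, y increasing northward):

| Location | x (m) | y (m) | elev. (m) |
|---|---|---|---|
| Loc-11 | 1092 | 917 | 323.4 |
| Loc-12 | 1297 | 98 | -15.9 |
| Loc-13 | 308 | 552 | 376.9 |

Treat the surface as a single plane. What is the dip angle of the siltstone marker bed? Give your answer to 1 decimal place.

23.1°

Two edge vectors: Loc-11→Loc-12 = (205, -819, -339.3), Loc-11→Loc-13 = (-784, -365, 53.5).
Normal n = (Loc-11→Loc-12) × (Loc-11→Loc-13) = (-167661, 255043.7, -716921).
So ∂z/∂x = −n_x/n_z = −0.23386 and ∂z/∂y = −n_y/n_z = 0.35575.
Gradient magnitude |∇z| = √(a² + b²) = √(0.05469 + 0.12656) = 0.42573.
True dip = arctan(0.42573) = 23.1°, dipping toward SSE (azimuth ≈ 147°).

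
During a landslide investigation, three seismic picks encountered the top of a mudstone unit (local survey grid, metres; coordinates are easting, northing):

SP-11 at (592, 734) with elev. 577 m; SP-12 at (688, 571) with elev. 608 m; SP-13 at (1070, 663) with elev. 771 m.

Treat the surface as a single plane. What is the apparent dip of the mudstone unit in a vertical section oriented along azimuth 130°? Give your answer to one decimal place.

15.8°

Two edge vectors: SP-11→SP-12 = (96, -163, 31), SP-11→SP-13 = (478, -71, 194).
Normal n = (SP-11→SP-12) × (SP-11→SP-13) = (-29421, -3806, 71098).
So ∂z/∂easting = −n_x/n_z = 0.41381 and ∂z/∂northing = −n_y/n_z = 0.05353.
Unit vector along 130° is (sin 130°, cos 130°) = (0.7660, -0.6428).
Slope in that direction = a·(0.7660) + b·(-0.6428) = 0.28259.
Apparent dip = arctan|0.28259| = 15.8° (true dip is 22.6°, so apparent ≤ true as expected).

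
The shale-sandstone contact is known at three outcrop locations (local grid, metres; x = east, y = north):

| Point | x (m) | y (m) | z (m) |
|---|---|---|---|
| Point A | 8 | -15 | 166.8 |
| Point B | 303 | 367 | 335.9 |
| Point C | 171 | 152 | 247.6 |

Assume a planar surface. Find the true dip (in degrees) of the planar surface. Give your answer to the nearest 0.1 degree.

19.3°

Two edge vectors: Point A→Point B = (295, 382, 169.1), Point A→Point C = (163, 167, 80.8).
Normal n = (Point A→Point B) × (Point A→Point C) = (2625.9, 3727.3, -13001).
So ∂z/∂x = −n_x/n_z = 0.20198 and ∂z/∂y = −n_y/n_z = 0.28669.
Gradient magnitude |∇z| = √(a² + b²) = √(0.04079 + 0.08219) = 0.35070.
True dip = arctan(0.35070) = 19.3°, dipping toward SW (azimuth ≈ 215°).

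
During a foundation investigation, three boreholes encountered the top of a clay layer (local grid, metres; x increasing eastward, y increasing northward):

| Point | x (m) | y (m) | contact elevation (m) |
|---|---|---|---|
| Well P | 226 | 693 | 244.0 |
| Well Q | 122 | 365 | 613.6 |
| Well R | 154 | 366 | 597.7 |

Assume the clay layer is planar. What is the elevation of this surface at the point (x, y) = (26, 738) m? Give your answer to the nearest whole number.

Let the plane be z = a·x + b·y + c.
Well Q−Well P: −104a − 328b = 369.6;  Well R−Well P: −72a − 327b = 353.7.
Solving gives a = −0.46628, b = −0.97898.
Then c = 244 − a·226 − b·693 = 1027.82.
At (26, 738): z = −12.1 − 722.5 + 1027.82 = 293.2 m.

293 m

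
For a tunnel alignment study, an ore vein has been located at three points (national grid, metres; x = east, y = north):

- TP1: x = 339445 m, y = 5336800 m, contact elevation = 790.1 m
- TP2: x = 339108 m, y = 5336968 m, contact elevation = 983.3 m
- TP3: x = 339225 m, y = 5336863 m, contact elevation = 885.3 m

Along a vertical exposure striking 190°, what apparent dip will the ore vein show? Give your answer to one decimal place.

Two edge vectors: TP1→TP2 = (-337, 168, 193.2), TP1→TP3 = (-220, 63, 95.2).
Normal n = (TP1→TP2) × (TP1→TP3) = (3822, -10421.6, 15729).
So ∂z/∂x = −n_x/n_z = −0.24299 and ∂z/∂y = −n_y/n_z = 0.66257.
Unit vector along 190° is (sin 190°, cos 190°) = (-0.1736, -0.9848).
Slope in that direction = a·(-0.1736) + b·(-0.9848) = −0.61031.
Apparent dip = arctan|0.61031| = 31.4° (true dip is 35.2°, so apparent ≤ true as expected).

31.4°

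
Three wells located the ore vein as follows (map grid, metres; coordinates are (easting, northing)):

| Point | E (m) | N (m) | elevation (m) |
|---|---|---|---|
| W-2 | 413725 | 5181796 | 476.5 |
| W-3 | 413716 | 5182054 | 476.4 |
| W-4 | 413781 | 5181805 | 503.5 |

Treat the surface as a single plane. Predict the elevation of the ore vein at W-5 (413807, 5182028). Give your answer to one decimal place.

519.6 m

Two edge vectors: W-2→W-3 = (-9, 258, -0.1), W-2→W-4 = (56, 9, 27).
Normal n = (W-2→W-3) × (W-2→W-4) = (6966.9, 237.4, -14529).
So ∂z/∂E = −n_x/n_z = 0.479516828 and ∂z/∂N = −n_y/n_z = 0.016339734.
Intercept c from W-2: 476.5 − 198388.10 − 84669.17 = −282580.77.
At (413807, 5182028): z = 198427.4 + 84673.0 − 282580.77 = 519.6 m.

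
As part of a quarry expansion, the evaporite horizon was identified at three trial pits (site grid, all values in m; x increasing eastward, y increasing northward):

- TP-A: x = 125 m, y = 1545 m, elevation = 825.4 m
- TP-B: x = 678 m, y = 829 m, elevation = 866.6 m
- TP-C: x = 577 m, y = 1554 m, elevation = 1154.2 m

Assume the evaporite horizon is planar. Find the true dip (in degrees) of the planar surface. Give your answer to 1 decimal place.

Let the plane be z = a·x + b·y + c.
TP-B−TP-A: 553a − 716b = 41.2;  TP-C−TP-A: 452a + 9b = 328.8.
Solving gives a = 0.71754, b = 0.49665.
Gradient magnitude |∇z| = √(a² + b²) = √(0.51487 + 0.24666) = 0.87266.
True dip = arctan(0.87266) = 41.1°, dipping toward SW (azimuth ≈ 235°).

41.1°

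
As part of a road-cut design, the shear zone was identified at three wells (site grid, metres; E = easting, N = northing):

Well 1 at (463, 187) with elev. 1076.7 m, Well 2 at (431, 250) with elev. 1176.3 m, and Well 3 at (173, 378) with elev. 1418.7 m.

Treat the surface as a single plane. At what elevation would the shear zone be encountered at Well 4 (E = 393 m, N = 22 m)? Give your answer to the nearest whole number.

Two edge vectors: Well 1→Well 2 = (-32, 63, 99.6), Well 1→Well 3 = (-290, 191, 342).
Normal n = (Well 1→Well 2) × (Well 1→Well 3) = (2522.4, -17940, 12158).
So ∂z/∂E = −n_x/n_z = −0.20747 and ∂z/∂N = −n_y/n_z = 1.47557.
Intercept c from Well 1: 1076.7 + 96.06 − 275.93 = 896.83.
At (393, 22): z = −81.5 + 32.5 + 896.83 = 847.8 m.

848 m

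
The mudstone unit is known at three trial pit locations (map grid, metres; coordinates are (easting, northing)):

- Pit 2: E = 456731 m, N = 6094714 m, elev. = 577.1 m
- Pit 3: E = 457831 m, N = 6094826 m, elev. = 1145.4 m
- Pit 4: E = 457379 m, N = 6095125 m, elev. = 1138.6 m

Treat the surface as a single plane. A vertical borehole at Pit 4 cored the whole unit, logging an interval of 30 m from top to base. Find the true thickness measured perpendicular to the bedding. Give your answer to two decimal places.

23.47 m

Two edge vectors: Pit 2→Pit 3 = (1100, 112, 568.3), Pit 2→Pit 4 = (648, 411, 561.5).
Normal n = (Pit 2→Pit 3) × (Pit 2→Pit 4) = (-170683.3, -249391.6, 379524).
So ∂z/∂E = −n_x/n_z = 0.44973 and ∂z/∂N = −n_y/n_z = 0.65712.
|∇z| = √(a²+b²) = 0.79628, so dip δ = arctan(0.79628) = 38.53°.
True thickness = vertical thickness × cos δ = 30 × cos 38.53° = 23.47 m.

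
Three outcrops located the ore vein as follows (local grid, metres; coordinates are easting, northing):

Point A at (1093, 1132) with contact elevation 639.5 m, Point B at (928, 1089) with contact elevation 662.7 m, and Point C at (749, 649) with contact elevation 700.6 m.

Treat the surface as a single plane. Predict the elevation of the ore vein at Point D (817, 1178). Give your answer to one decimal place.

674.5 m

Two edge vectors: Point A→Point B = (-165, -43, 23.2), Point A→Point C = (-344, -483, 61.1).
Normal n = (Point A→Point B) × (Point A→Point C) = (8578.3, 2100.7, 64903).
So ∂z/∂easting = −n_x/n_z = −0.132171 and ∂z/∂northing = −n_y/n_z = −0.032367.
Intercept c from Point A: 639.5 + 144.46 + 36.64 = 820.60.
At (817, 1178): z = −108.0 − 38.1 + 820.60 = 674.5 m.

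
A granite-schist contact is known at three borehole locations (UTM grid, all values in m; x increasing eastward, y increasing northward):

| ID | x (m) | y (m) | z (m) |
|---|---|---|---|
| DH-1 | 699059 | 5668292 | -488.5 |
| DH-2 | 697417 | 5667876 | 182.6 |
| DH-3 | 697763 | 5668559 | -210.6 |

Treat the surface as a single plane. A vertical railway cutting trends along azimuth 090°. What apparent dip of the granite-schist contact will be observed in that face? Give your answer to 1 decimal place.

16.8°

Let the plane be z = a·x + b·y + c.
DH-2−DH-1: −1642a − 416b = 671.1;  DH-3−DH-1: −1296a + 267b = 277.9.
Solving gives a = −0.30156, b = −0.42293.
Unit vector along 090° is (sin 90°, cos 90°) = (1.0000, 0.0000).
Slope in that direction = a·(1.0000) + b·(0.0000) = −0.30156.
Apparent dip = arctan|0.30156| = 16.8° (true dip is 27.4°, so apparent ≤ true as expected).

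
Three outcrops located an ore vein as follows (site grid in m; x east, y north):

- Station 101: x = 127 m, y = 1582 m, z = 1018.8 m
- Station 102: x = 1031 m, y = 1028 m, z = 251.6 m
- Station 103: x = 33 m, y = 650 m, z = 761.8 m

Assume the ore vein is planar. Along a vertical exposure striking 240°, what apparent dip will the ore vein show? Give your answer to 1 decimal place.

21.0°

Two edge vectors: Station 101→Station 102 = (904, -554, -767.2), Station 101→Station 103 = (-94, -932, -257).
Normal n = (Station 101→Station 102) × (Station 101→Station 103) = (-572652.4, 304444.8, -894604).
So ∂z/∂x = −n_x/n_z = −0.64012 and ∂z/∂y = −n_y/n_z = 0.34031.
Unit vector along 240° is (sin 240°, cos 240°) = (-0.8660, -0.5000).
Slope in that direction = a·(-0.8660) + b·(-0.5000) = 0.38420.
Apparent dip = arctan|0.38420| = 21.0° (true dip is 35.9°, so apparent ≤ true as expected).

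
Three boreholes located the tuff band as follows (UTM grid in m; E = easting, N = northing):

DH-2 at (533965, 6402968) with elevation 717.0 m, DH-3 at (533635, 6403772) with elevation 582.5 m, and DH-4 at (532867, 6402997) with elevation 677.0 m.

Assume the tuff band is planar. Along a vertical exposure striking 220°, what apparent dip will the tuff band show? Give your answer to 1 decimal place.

Two edge vectors: DH-2→DH-3 = (-330, 804, -134.5), DH-2→DH-4 = (-1098, 29, -40).
Normal n = (DH-2→DH-3) × (DH-2→DH-4) = (-28259.5, 134481, 873222).
So ∂z/∂E = −n_x/n_z = 0.03236 and ∂z/∂N = −n_y/n_z = −0.15401.
Unit vector along 220° is (sin 220°, cos 220°) = (-0.6428, -0.7660).
Slope in that direction = a·(-0.6428) + b·(-0.7660) = 0.09717.
Apparent dip = arctan|0.09717| = 5.6° (true dip is 8.9°, so apparent ≤ true as expected).

5.6°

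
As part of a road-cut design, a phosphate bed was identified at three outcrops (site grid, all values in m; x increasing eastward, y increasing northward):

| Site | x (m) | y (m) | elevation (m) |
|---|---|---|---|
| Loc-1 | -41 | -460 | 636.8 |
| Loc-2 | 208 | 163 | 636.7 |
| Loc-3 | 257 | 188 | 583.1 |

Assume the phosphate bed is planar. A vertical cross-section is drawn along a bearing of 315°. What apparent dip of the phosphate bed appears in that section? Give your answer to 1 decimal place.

53.7°

Two edge vectors: Loc-1→Loc-2 = (249, 623, -0.1), Loc-1→Loc-3 = (298, 648, -53.7).
Normal n = (Loc-1→Loc-2) × (Loc-1→Loc-3) = (-33390.3, 13341.5, -24302).
So ∂z/∂x = −n_x/n_z = −1.37397 and ∂z/∂y = −n_y/n_z = 0.54899.
Unit vector along 315° is (sin 315°, cos 315°) = (-0.7071, 0.7071).
Slope in that direction = a·(-0.7071) + b·(0.7071) = 1.35974.
Apparent dip = arctan|1.35974| = 53.7° (true dip is 55.9°, so apparent ≤ true as expected).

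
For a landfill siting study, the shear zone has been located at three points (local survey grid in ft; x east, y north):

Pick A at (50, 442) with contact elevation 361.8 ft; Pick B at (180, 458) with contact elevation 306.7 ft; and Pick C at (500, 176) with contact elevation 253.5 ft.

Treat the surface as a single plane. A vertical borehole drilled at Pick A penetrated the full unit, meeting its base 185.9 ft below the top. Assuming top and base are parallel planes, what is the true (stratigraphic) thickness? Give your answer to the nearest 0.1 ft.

168.3 ft

Let the plane be z = a·x + b·y + c.
Pick B−Pick A: 130a + 16b = −55.1;  Pick C−Pick A: 450a − 266b = −108.3.
Solving gives a = −0.39228, b = −0.25649.
|∇z| = √(a²+b²) = 0.46869, so dip δ = arctan(0.46869) = 25.11°.
True thickness = vertical thickness × cos δ = 185.9 × cos 25.11° = 168.3 ft.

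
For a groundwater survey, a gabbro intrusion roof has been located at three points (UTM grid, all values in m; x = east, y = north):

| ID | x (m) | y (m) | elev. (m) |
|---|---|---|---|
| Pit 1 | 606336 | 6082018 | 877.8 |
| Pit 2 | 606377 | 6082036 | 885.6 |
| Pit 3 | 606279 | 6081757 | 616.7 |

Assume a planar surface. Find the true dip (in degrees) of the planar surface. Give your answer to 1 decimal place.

Two edge vectors: Pit 1→Pit 2 = (41, 18, 7.8), Pit 1→Pit 3 = (-57, -261, -261.1).
Normal n = (Pit 1→Pit 2) × (Pit 1→Pit 3) = (-2664, 10260.5, -9675).
So ∂z/∂x = −n_x/n_z = −0.27535 and ∂z/∂y = −n_y/n_z = 1.06052.
Gradient magnitude |∇z| = √(a² + b²) = √(0.07582 + 1.12470) = 1.09568.
True dip = arctan(1.09568) = 47.6°, dipping toward SSE (azimuth ≈ 165°).

47.6°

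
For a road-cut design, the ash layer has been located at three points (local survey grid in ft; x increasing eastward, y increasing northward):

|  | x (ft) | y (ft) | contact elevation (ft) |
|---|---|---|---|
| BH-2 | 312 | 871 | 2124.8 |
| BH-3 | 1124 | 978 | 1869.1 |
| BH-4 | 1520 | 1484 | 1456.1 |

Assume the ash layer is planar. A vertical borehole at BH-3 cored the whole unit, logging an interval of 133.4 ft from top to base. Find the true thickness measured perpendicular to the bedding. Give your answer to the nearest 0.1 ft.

110.5 ft

Let the plane be z = a·x + b·y + c.
BH-3−BH-2: 812a + 107b = −255.7;  BH-4−BH-2: 1208a + 613b = −668.7.
Solving gives a = −0.23119, b = −0.63527.
|∇z| = √(a²+b²) = 0.67603, so dip δ = arctan(0.67603) = 34.06°.
True thickness = vertical thickness × cos δ = 133.4 × cos 34.06° = 110.5 ft.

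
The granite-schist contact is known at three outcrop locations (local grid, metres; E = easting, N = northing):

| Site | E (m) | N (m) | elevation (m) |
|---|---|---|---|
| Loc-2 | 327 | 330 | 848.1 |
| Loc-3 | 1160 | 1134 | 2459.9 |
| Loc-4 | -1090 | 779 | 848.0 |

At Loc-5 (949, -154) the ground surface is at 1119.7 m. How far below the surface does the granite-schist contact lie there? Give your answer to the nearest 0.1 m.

704.6 m

Two edge vectors: Loc-2→Loc-3 = (833, 804, 1611.8), Loc-2→Loc-4 = (-1417, 449, -0.1).
Normal n = (Loc-2→Loc-3) × (Loc-2→Loc-4) = (-723778.6, -2283837.3, 1513285).
So ∂z/∂E = −n_x/n_z = 0.478283 and ∂z/∂N = −n_y/n_z = 1.509192.
Intercept c from Loc-2: 848.1 − 156.40 − 498.03 = 193.67.
At (949, -154): z_contact = 453.89 − 232.42 + 193.67 = 415.14 m.
Depth below ground = 1119.7 − 415.14 = 704.6 m.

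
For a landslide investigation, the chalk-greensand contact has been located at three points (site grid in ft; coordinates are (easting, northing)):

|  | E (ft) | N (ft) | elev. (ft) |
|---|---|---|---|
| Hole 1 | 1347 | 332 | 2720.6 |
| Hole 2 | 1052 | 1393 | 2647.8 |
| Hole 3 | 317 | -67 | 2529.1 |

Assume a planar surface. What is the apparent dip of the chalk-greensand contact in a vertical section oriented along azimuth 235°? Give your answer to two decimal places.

8.44°

Two edge vectors: Hole 1→Hole 2 = (-295, 1061, -72.8), Hole 1→Hole 3 = (-1030, -399, -191.5).
Normal n = (Hole 1→Hole 2) × (Hole 1→Hole 3) = (-232228.7, 18491.5, 1210535).
So ∂z/∂E = −n_x/n_z = 0.19184 and ∂z/∂N = −n_y/n_z = −0.01528.
Unit vector along 235° is (sin 235°, cos 235°) = (-0.8192, -0.5736).
Slope in that direction = a·(-0.8192) + b·(-0.5736) = −0.14838.
Apparent dip = arctan|0.14838| = 8.44° (true dip is 10.9°, so apparent ≤ true as expected).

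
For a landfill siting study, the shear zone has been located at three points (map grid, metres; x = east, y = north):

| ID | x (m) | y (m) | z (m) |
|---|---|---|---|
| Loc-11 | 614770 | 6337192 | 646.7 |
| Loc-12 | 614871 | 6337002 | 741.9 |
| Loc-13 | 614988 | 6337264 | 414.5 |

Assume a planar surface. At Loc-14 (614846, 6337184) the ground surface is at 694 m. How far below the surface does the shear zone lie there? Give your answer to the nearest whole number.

98 m

Let the plane be z = a·x + b·y + c.
Loc-12−Loc-11: 101a − 190b = 95.2;  Loc-13−Loc-11: 218a + 72b = −232.2.
Solving gives a = −0.76529204, b = −0.90786577.
Then c = 646.7 − a·614770 − b·6337192 = 6224444.97.
At (614846, 6337184): z_contact = −470536.7 − 5753312.4 + 6224444.97 = 595.8 m.
Depth below ground = 694 − 595.8 = 98 m.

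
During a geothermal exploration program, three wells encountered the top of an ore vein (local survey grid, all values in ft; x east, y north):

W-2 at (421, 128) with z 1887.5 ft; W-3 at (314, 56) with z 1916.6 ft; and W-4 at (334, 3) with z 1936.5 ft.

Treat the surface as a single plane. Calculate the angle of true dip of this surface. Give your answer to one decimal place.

Let the plane be z = a·x + b·y + c.
W-3−W-2: −107a − 72b = 29.1;  W-4−W-2: −87a − 125b = 49.
Solving gives a = −0.01540, b = −0.38128.
Gradient magnitude |∇z| = √(a² + b²) = √(0.00024 + 0.14538) = 0.38159.
True dip = arctan(0.38159) = 20.9°, dipping toward N (azimuth ≈ 002°).

20.9°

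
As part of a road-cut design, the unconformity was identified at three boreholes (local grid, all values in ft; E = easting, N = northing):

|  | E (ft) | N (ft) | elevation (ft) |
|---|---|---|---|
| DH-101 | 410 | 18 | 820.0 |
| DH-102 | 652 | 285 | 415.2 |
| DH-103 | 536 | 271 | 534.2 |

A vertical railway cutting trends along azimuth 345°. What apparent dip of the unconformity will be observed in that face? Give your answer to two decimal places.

21.35°

Let the plane be z = a·E + b·N + c.
DH-102−DH-101: 242a + 267b = −404.8;  DH-103−DH-101: 126a + 253b = −285.8.
Solving gives a = −0.94641, b = −0.65831.
Unit vector along 345° is (sin 345°, cos 345°) = (-0.2588, 0.9659).
Slope in that direction = a·(-0.2588) + b·(0.9659) = −0.39093.
Apparent dip = arctan|0.39093| = 21.35° (true dip is 49.1°, so apparent ≤ true as expected).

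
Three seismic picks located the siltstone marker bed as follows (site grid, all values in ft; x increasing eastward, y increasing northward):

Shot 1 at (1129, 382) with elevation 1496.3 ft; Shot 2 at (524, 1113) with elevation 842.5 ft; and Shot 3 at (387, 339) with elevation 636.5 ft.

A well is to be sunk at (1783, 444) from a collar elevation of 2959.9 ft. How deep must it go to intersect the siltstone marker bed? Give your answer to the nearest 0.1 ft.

Two edge vectors: Shot 1→Shot 2 = (-605, 731, -653.8), Shot 1→Shot 3 = (-742, -43, -859.8).
Normal n = (Shot 1→Shot 2) × (Shot 1→Shot 3) = (-656627.2, -35059.4, 568417).
So ∂z/∂x = −n_x/n_z = 1.155186 and ∂z/∂y = −n_y/n_z = 0.061679.
Intercept c from Shot 1: 1496.3 − 1304.20 − 23.56 = 168.53.
At (1783, 444): z_contact = 2059.70 + 27.39 + 168.53 = 2255.62 ft.
Depth below ground = 2959.9 − 2255.62 = 704.3 ft.

704.3 ft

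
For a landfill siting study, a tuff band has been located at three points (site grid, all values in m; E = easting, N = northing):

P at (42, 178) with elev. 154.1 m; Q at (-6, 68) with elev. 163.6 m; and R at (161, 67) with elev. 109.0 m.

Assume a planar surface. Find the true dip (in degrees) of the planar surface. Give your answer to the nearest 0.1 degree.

Let the plane be z = a·E + b·N + c.
Q−P: −48a − 110b = 9.5;  R−P: 119a − 111b = −45.1.
Solving gives a = −0.32661, b = 0.05616.
Gradient magnitude |∇z| = √(a² + b²) = √(0.10667 + 0.00315) = 0.33140.
True dip = arctan(0.33140) = 18.3°, dipping toward E (azimuth ≈ 100°).

18.3°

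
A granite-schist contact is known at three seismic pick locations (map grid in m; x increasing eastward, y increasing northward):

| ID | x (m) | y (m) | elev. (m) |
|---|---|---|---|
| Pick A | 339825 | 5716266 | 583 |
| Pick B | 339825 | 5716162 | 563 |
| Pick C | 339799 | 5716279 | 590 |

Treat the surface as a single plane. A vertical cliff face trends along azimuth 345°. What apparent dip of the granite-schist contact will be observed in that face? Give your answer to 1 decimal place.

13.0°

Two edge vectors: Pick A→Pick B = (0, -104, -20), Pick A→Pick C = (-26, 13, 7).
Normal n = (Pick A→Pick B) × (Pick A→Pick C) = (-468, 520, -2704).
So ∂z/∂x = −n_x/n_z = −0.17308 and ∂z/∂y = −n_y/n_z = 0.19231.
Unit vector along 345° is (sin 345°, cos 345°) = (-0.2588, 0.9659).
Slope in that direction = a·(-0.2588) + b·(0.9659) = 0.23055.
Apparent dip = arctan|0.23055| = 13.0° (true dip is 14.5°, so apparent ≤ true as expected).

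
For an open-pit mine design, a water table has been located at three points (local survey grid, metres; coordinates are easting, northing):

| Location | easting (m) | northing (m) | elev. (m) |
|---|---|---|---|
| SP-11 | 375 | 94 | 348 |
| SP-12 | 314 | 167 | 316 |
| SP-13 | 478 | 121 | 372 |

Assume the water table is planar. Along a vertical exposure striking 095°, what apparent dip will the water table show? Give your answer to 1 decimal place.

Let the plane be z = a·easting + b·northing + c.
SP-12−SP-11: −61a + 73b = −32;  SP-13−SP-11: 103a + 27b = 24.
Solving gives a = 0.28540, b = −0.19987.
Unit vector along 095° is (sin 95°, cos 95°) = (0.9962, -0.0872).
Slope in that direction = a·(0.9962) + b·(-0.0872) = 0.30174.
Apparent dip = arctan|0.30174| = 16.8° (true dip is 19.2°, so apparent ≤ true as expected).

16.8°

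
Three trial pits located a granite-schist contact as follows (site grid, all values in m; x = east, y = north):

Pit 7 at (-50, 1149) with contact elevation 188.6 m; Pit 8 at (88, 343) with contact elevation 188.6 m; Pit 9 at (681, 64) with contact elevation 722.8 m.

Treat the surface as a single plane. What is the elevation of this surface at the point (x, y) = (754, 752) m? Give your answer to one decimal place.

Let the plane be z = a·x + b·y + c.
Pit 8−Pit 7: 138a − 806b = 0;  Pit 9−Pit 7: 731a − 1085b = 534.2.
Solving gives a = 0.979769, b = 0.167752.
Then c = 188.6 − a·-50 − b·1149 = 44.84.
At (754, 752): z = 738.7 + 126.1 + 44.84 = 909.7 m.

909.7 m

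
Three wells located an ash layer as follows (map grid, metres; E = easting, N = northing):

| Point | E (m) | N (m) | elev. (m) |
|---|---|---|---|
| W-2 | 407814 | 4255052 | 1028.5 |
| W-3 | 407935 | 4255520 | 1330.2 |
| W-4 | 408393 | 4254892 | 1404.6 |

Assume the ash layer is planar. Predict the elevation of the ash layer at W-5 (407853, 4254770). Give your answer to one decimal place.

Two edge vectors: W-2→W-3 = (121, 468, 301.7), W-2→W-4 = (579, -160, 376.1).
Normal n = (W-2→W-3) × (W-2→W-4) = (224286.8, 129176.2, -290332).
So ∂z/∂E = −n_x/n_z = 0.772518358 and ∂z/∂N = −n_y/n_z = 0.444925809.
Intercept c from W-2: 1028.5 − 315043.80 − 1893182.45 = −2207197.76.
At (407853, 4254770): z = 315073.9 + 1893057.0 − 2207197.76 = 933.2 m.

933.2 m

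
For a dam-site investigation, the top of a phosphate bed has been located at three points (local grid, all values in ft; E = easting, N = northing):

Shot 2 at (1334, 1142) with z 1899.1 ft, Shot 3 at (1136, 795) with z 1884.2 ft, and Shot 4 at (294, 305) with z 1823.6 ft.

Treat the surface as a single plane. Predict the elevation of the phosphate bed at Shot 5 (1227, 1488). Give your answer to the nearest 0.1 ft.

1892.5 ft

Two edge vectors: Shot 2→Shot 3 = (-198, -347, -14.9), Shot 2→Shot 4 = (-1040, -837, -75.5).
Normal n = (Shot 2→Shot 3) × (Shot 2→Shot 4) = (13727.2, 547, -195154).
So ∂z/∂E = −n_x/n_z = 0.070340 and ∂z/∂N = −n_y/n_z = 0.002803.
Intercept c from Shot 2: 1899.1 − 93.83 − 3.20 = 1802.07.
At (1227, 1488): z = 86.3 + 4.2 + 1802.07 = 1892.5 ft.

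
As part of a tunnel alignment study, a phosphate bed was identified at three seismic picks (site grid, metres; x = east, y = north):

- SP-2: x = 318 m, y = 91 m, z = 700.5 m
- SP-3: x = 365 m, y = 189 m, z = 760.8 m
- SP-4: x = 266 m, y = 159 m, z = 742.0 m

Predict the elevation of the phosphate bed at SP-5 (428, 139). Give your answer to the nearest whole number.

Let the plane be z = a·x + b·y + c.
SP-3−SP-2: 47a + 98b = 60.3;  SP-4−SP-2: −52a + 68b = 41.5.
Solving gives a = 0.00403, b = 0.61337.
Then c = 700.5 − a·318 − b·91 = 643.40.
At (428, 139): z = 1.7 + 85.3 + 643.40 = 730.4 m.

730 m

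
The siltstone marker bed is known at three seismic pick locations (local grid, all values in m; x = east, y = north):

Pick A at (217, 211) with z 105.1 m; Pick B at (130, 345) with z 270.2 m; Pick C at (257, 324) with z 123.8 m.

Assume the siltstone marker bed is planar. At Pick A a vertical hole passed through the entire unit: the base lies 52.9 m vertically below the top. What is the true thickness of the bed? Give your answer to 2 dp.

Let the plane be z = a·x + b·y + c.
Pick B−Pick A: −87a + 134b = 165.1;  Pick C−Pick A: 40a + 113b = 18.7.
Solving gives a = −1.06316, b = 0.54183.
|∇z| = √(a²+b²) = 1.19327, so dip δ = arctan(1.19327) = 50.04°.
True thickness = vertical thickness × cos δ = 52.9 × cos 50.04° = 33.98 m.

33.98 m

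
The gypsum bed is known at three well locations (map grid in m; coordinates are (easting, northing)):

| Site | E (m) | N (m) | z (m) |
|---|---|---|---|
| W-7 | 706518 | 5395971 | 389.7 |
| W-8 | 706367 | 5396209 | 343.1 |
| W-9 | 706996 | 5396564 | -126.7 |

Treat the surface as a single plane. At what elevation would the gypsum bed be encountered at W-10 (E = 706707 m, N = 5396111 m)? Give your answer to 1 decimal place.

Two edge vectors: W-7→W-8 = (-151, 238, -46.6), W-7→W-9 = (478, 593, -516.4).
Normal n = (W-7→W-8) × (W-7→W-9) = (-95269.4, -100251.2, -203307).
So ∂z/∂E = −n_x/n_z = −0.468598720 and ∂z/∂N = −n_y/n_z = −0.493102549.
Intercept c from W-7: 389.7 + 331073.43 + 2660767.06 = 2992230.19.
At (706707, 5396111): z = −331162.0 − 2660836.1 + 2992230.19 = 232.1 m.

232.1 m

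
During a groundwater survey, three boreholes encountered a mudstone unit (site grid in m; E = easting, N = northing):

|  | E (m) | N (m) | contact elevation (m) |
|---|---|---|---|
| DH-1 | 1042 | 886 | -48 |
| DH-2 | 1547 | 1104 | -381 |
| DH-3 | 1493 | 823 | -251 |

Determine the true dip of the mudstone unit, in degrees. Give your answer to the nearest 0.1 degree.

Two edge vectors: DH-1→DH-2 = (505, 218, -333), DH-1→DH-3 = (451, -63, -203).
Normal n = (DH-1→DH-2) × (DH-1→DH-3) = (-65233, -47668, -130133).
So ∂z/∂E = −n_x/n_z = −0.50128 and ∂z/∂N = −n_y/n_z = −0.36630.
Gradient magnitude |∇z| = √(a² + b²) = √(0.25128 + 0.13418) = 0.62085.
True dip = arctan(0.62085) = 31.8°, dipping toward NE (azimuth ≈ 054°).

31.8°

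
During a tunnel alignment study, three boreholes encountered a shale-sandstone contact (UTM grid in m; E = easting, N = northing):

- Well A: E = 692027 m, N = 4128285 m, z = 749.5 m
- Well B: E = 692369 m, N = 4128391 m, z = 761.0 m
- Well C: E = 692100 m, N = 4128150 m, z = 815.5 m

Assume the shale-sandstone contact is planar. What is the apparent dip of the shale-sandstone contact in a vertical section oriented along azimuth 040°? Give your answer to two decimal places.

11.69°

Two edge vectors: Well A→Well B = (342, 106, 11.5), Well A→Well C = (73, -135, 66).
Normal n = (Well A→Well B) × (Well A→Well C) = (8548.5, -21732.5, -53908).
So ∂z/∂E = −n_x/n_z = 0.15858 and ∂z/∂N = −n_y/n_z = −0.40314.
Unit vector along 040° is (sin 40°, cos 40°) = (0.6428, 0.7660).
Slope in that direction = a·(0.6428) + b·(0.7660) = −0.20689.
Apparent dip = arctan|0.20689| = 11.69° (true dip is 23.4°, so apparent ≤ true as expected).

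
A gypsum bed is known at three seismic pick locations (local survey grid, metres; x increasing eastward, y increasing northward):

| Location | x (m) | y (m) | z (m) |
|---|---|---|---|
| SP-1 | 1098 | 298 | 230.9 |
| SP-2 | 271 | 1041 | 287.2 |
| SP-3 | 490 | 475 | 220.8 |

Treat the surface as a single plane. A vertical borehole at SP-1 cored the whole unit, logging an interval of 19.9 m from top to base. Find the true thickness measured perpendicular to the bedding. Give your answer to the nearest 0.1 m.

19.7 m

Let the plane be z = a·x + b·y + c.
SP-2−SP-1: −827a + 743b = 56.3;  SP-3−SP-1: −608a + 177b = −10.1.
Solving gives a = 0.05721, b = 0.13945.
|∇z| = √(a²+b²) = 0.15073, so dip δ = arctan(0.15073) = 8.57°.
True thickness = vertical thickness × cos δ = 19.9 × cos 8.57° = 19.7 m.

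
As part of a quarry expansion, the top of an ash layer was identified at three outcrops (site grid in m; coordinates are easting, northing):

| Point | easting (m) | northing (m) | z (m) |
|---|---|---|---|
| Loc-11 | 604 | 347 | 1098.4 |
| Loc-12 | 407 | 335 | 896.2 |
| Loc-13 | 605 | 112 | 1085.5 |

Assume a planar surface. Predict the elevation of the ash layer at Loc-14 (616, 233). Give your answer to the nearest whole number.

1104 m

Two edge vectors: Loc-11→Loc-12 = (-197, -12, -202.2), Loc-11→Loc-13 = (1, -235, -12.9).
Normal n = (Loc-11→Loc-12) × (Loc-11→Loc-13) = (-47362.2, -2743.5, 46307).
So ∂z/∂easting = −n_x/n_z = 1.02279 and ∂z/∂northing = −n_y/n_z = 0.05925.
Intercept c from Loc-11: 1098.4 − 617.76 − 20.56 = 460.08.
At (616, 233): z = 630.0 + 13.8 + 460.08 = 1103.9 m.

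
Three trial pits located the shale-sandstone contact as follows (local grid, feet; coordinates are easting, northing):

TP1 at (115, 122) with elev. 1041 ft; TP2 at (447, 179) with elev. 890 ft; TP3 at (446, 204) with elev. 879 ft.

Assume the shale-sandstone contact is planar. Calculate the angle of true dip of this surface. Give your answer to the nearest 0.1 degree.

30.6°

Two edge vectors: TP1→TP2 = (332, 57, -151), TP1→TP3 = (331, 82, -162).
Normal n = (TP1→TP2) × (TP1→TP3) = (3148, 3803, 8357).
So ∂z/∂easting = −n_x/n_z = −0.37669 and ∂z/∂northing = −n_y/n_z = −0.45507.
Gradient magnitude |∇z| = √(a² + b²) = √(0.14190 + 0.20709) = 0.59075.
True dip = arctan(0.59075) = 30.6°, dipping toward NE (azimuth ≈ 040°).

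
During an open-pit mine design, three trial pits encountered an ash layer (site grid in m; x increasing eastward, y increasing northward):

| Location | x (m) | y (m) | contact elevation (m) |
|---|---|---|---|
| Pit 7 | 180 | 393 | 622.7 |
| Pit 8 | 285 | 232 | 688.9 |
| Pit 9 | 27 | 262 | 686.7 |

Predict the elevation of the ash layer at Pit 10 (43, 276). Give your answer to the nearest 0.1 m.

Two edge vectors: Pit 7→Pit 8 = (105, -161, 66.2), Pit 7→Pit 9 = (-153, -131, 64).
Normal n = (Pit 7→Pit 8) × (Pit 7→Pit 9) = (-1631.8, -16848.6, -38388).
So ∂z/∂x = −n_x/n_z = −0.04251 and ∂z/∂y = −n_y/n_z = −0.43890.
Intercept c from Pit 7: 622.7 + 7.65 + 172.49 = 802.84.
At (43, 276): z = −1.8 − 121.1 + 802.84 = 679.9 m.

679.9 m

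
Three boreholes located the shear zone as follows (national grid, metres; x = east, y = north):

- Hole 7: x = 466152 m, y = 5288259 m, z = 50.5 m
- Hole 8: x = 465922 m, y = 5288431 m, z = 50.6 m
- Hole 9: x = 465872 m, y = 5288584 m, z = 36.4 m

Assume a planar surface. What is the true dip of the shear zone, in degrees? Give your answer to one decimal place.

Let the plane be z = a·x + b·y + c.
Hole 8−Hole 7: −230a + 172b = 0.1;  Hole 9−Hole 7: −280a + 325b = −14.1.
Solving gives a = −0.09243, b = −0.12302.
Gradient magnitude |∇z| = √(a² + b²) = √(0.00854 + 0.01513) = 0.15387.
True dip = arctan(0.15387) = 8.7°, dipping toward NE (azimuth ≈ 037°).

8.7°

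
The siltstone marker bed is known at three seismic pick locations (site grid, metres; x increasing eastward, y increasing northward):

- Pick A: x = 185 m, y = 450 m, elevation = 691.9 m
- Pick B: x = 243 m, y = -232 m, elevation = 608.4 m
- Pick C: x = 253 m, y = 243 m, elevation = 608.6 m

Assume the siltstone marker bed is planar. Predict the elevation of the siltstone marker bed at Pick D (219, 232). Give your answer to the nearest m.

647 m

Let the plane be z = a·x + b·y + c.
Pick B−Pick A: 58a − 682b = −83.5;  Pick C−Pick A: 68a − 207b = −83.3.
Solving gives a = −1.15002, b = 0.02463.
Then c = 691.9 − a·185 − b·450 = 893.57.
At (219, 232): z = −251.9 + 5.7 + 893.57 = 647.4 m.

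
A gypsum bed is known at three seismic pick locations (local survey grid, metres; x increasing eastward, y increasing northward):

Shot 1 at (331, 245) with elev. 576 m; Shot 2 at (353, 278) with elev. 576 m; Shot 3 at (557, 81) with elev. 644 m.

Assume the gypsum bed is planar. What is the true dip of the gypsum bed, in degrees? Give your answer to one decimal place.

13.7°

Let the plane be z = a·x + b·y + c.
Shot 2−Shot 1: 22a + 33b = 0;  Shot 3−Shot 1: 226a − 164b = 68.
Solving gives a = 0.20278, b = −0.13519.
Gradient magnitude |∇z| = √(a² + b²) = √(0.04112 + 0.01828) = 0.24372.
True dip = arctan(0.24372) = 13.7°, dipping toward WNW (azimuth ≈ 304°).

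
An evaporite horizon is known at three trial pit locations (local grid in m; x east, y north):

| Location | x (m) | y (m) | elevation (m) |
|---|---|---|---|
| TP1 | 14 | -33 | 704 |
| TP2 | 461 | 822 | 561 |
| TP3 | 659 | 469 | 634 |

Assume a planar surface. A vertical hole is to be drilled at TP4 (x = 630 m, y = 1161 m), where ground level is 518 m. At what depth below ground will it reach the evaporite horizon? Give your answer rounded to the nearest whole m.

14 m

Let the plane be z = a·x + b·y + c.
TP2−TP1: 447a + 855b = −143;  TP3−TP1: 645a + 502b = −70.
Solving gives a = 0.03649, b = −0.18633.
Then c = 704 − a·14 − b·-33 = 697.34.
At (630, 1161): z_contact = 23.0 − 216.3 + 697.34 = 504.0 m.
Depth below ground = 518 − 504.0 = 14 m.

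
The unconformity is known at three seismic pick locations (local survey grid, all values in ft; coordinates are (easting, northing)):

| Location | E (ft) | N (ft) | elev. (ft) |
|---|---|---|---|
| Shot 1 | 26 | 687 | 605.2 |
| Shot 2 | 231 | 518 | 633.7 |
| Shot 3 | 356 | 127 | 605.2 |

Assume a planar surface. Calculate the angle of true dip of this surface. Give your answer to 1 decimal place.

17.4°

Two edge vectors: Shot 1→Shot 2 = (205, -169, 28.5), Shot 1→Shot 3 = (330, -560, 0).
Normal n = (Shot 1→Shot 2) × (Shot 1→Shot 3) = (15960, 9405, -59030).
So ∂z/∂E = −n_x/n_z = 0.27037 and ∂z/∂N = −n_y/n_z = 0.15933.
Gradient magnitude |∇z| = √(a² + b²) = √(0.07310 + 0.02538) = 0.31382.
True dip = arctan(0.31382) = 17.4°, dipping toward WSW (azimuth ≈ 239°).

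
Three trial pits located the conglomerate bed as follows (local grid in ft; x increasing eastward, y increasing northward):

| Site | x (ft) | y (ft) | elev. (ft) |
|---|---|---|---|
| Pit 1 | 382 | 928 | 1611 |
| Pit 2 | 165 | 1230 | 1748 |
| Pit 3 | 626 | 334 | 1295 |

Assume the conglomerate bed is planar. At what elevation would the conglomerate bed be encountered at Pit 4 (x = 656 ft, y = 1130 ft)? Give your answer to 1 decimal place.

1809.3 ft

Let the plane be z = a·x + b·y + c.
Pit 2−Pit 1: −217a + 302b = 137;  Pit 3−Pit 1: 244a − 594b = −316.
Solving gives a = 0.254555, b = 0.636551.
Then c = 1611 − a·382 − b·928 = 923.04.
At (656, 1130): z = 167.0 + 719.3 + 923.04 = 1809.3 ft.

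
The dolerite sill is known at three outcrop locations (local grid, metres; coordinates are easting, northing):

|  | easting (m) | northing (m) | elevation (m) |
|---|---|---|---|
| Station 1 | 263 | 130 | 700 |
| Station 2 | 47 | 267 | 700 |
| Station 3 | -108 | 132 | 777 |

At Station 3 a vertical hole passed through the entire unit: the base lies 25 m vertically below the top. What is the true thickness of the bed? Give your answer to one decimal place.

23.3 m

Two edge vectors: Station 1→Station 2 = (-216, 137, 0), Station 1→Station 3 = (-371, 2, 77).
Normal n = (Station 1→Station 2) × (Station 1→Station 3) = (10549, 16632, 50395).
So ∂z/∂easting = −n_x/n_z = −0.20933 and ∂z/∂northing = −n_y/n_z = −0.33003.
|∇z| = √(a²+b²) = 0.39082, so dip δ = arctan(0.39082) = 21.35°.
True thickness = vertical thickness × cos δ = 25 × cos 21.35° = 23.3 m.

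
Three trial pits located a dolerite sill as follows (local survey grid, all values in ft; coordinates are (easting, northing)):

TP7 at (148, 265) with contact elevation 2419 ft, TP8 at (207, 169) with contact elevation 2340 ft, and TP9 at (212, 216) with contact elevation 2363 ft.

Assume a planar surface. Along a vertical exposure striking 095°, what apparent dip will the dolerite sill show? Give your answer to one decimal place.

26.9°

Two edge vectors: TP7→TP8 = (59, -96, -79), TP7→TP9 = (64, -49, -56).
Normal n = (TP7→TP8) × (TP7→TP9) = (1505, -1752, 3253).
So ∂z/∂E = −n_x/n_z = −0.46265 and ∂z/∂N = −n_y/n_z = 0.53858.
Unit vector along 095° is (sin 95°, cos 95°) = (0.9962, -0.0872).
Slope in that direction = a·(0.9962) + b·(-0.0872) = −0.50783.
Apparent dip = arctan|0.50783| = 26.9° (true dip is 35.4°, so apparent ≤ true as expected).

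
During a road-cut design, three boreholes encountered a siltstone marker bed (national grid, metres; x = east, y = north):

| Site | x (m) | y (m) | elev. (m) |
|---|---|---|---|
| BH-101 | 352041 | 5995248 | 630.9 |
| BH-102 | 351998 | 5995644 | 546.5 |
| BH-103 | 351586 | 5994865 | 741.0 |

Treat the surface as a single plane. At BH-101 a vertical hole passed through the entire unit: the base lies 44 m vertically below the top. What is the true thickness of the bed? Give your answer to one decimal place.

Let the plane be z = a·x + b·y + c.
BH-102−BH-101: −43a + 396b = −84.4;  BH-103−BH-101: −455a − 383b = 110.1.
Solving gives a = −0.05733, b = −0.21936.
|∇z| = √(a²+b²) = 0.22673, so dip δ = arctan(0.22673) = 12.77°.
True thickness = vertical thickness × cos δ = 44 × cos 12.77° = 42.9 m.

42.9 m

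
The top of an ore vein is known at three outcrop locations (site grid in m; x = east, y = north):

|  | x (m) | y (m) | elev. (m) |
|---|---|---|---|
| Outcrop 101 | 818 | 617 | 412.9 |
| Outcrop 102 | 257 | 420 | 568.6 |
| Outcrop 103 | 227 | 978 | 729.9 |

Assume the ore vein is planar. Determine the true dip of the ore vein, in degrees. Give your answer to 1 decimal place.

24.7°

Two edge vectors: Outcrop 101→Outcrop 102 = (-561, -197, 155.7), Outcrop 101→Outcrop 103 = (-591, 361, 317).
Normal n = (Outcrop 101→Outcrop 102) × (Outcrop 101→Outcrop 103) = (-118656.7, 85818.3, -318948).
So ∂z/∂x = −n_x/n_z = −0.37203 and ∂z/∂y = −n_y/n_z = 0.26907.
Gradient magnitude |∇z| = √(a² + b²) = √(0.13840 + 0.07240) = 0.45913.
True dip = arctan(0.45913) = 24.7°, dipping toward SE (azimuth ≈ 126°).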